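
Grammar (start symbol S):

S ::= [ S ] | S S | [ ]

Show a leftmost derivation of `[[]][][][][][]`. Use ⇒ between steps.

S ⇒ SS ⇒ [S]S ⇒ [[]]S ⇒ [[]]SS ⇒ [[]]SSS ⇒ [[]]SSSS ⇒ [[]]SSSSS ⇒ [[]][]SSSS ⇒ [[]][][]SSS ⇒ [[]][][][]SS ⇒ [[]][][][][]S ⇒ [[]][][][][][]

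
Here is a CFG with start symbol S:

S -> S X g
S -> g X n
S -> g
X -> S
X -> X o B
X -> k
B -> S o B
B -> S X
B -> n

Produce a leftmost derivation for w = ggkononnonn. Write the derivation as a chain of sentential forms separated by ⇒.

S ⇒ gXn   [S -> g X n]
gXn ⇒ gXoBn   [X -> X o B]
gXoBn ⇒ gSoBn   [X -> S]
gSoBn ⇒ ggXnoBn   [S -> g X n]
ggXnoBn ⇒ ggXoBnoBn   [X -> X o B]
ggXoBnoBn ⇒ ggXoBoBnoBn   [X -> X o B]
ggXoBoBnoBn ⇒ ggkoBoBnoBn   [X -> k]
ggkoBoBnoBn ⇒ ggkonoBnoBn   [B -> n]
ggkonoBnoBn ⇒ ggkononnoBn   [B -> n]
ggkononnoBn ⇒ ggkononnonn   [B -> n]

S⇒gXn⇒gXoBn⇒gSoBn⇒ggXnoBn⇒ggXoBnoBn⇒ggXoBoBnoBn⇒ggkoBoBnoBn⇒ggkonoBnoBn⇒ggkononnoBn⇒ggkononnonn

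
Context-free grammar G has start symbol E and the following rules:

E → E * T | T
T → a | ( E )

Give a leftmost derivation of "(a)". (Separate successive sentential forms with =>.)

E=>T=>(E)=>(T)=>(a)

E => T   [E → T]
T => (E)   [T → ( E )]
(E) => (T)   [E → T]
(T) => (a)   [T → a]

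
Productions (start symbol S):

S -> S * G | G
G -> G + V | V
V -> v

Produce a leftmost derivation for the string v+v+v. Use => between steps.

S => G   [S -> G]
G => G+V   [G -> G + V]
G+V => G+V+V   [G -> G + V]
G+V+V => V+V+V   [G -> V]
V+V+V => v+V+V   [V -> v]
v+V+V => v+v+V   [V -> v]
v+v+V => v+v+v   [V -> v]

S=>G=>G+V=>G+V+V=>V+V+V=>v+V+V=>v+v+V=>v+v+v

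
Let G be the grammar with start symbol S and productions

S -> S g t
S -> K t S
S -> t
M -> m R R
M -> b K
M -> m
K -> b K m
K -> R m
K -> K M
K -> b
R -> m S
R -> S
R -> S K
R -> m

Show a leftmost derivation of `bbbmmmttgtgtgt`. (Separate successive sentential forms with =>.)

S => Sgt => Sgtgt => KtSgtgt => KMtSgtgt => bKmMtSgtgt => bbKmmMtSgtgt => bbbmmMtSgtgt => bbbmmmtSgtgt => bbbmmmtSgtgtgt => bbbmmmttgtgtgt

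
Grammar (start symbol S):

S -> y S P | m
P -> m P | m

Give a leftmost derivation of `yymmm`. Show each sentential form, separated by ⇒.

S ⇒ ySP   [S -> y S P]
ySP ⇒ yySPP   [S -> y S P]
yySPP ⇒ yymPP   [S -> m]
yymPP ⇒ yymmP   [P -> m]
yymmP ⇒ yymmm   [P -> m]

S ⇒ ySP ⇒ yySPP ⇒ yymPP ⇒ yymmP ⇒ yymmm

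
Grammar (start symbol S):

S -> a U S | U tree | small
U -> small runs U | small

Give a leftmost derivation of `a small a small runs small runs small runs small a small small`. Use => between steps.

S => a U S => a small S => a small a U S => a small a small runs U S => a small a small runs small runs U S => a small a small runs small runs small runs U S => a small a small runs small runs small runs small S => a small a small runs small runs small runs small a U S => a small a small runs small runs small runs small a small S => a small a small runs small runs small runs small a small small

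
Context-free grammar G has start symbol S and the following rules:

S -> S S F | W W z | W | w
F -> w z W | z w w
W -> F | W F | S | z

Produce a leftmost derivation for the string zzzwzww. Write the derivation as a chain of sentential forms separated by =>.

S=>SSF=>WWzSF=>zWzSF=>zzzSF=>zzzwF=>zzzwzww

S => SSF   [S -> S S F]
SSF => WWzSF   [S -> W W z]
WWzSF => zWzSF   [W -> z]
zWzSF => zzzSF   [W -> z]
zzzSF => zzzwF   [S -> w]
zzzwF => zzzwzww   [F -> z w w]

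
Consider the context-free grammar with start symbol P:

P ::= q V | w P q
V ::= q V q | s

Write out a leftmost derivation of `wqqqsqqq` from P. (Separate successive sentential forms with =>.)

P => wPq => wqVq => wqqVqq => wqqqVqqq => wqqqsqqq

P => wPq   [P ::= w P q]
wPq => wqVq   [P ::= q V]
wqVq => wqqVqq   [V ::= q V q]
wqqVqq => wqqqVqqq   [V ::= q V q]
wqqqVqqq => wqqqsqqq   [V ::= s]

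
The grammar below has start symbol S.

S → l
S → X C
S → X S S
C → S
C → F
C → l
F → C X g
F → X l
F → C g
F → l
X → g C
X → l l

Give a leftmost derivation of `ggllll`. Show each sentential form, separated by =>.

S => XC   [S → X C]
XC => gCC   [X → g C]
gCC => gSC   [C → S]
gSC => gXSSC   [S → X S S]
gXSSC => ggCSSC   [X → g C]
ggCSSC => gglSSC   [C → l]
gglSSC => ggllSC   [S → l]
ggllSC => gglllC   [S → l]
gglllC => ggllll   [C → l]

S=>XC=>gCC=>gSC=>gXSSC=>ggCSSC=>gglSSC=>ggllSC=>gglllC=>ggllll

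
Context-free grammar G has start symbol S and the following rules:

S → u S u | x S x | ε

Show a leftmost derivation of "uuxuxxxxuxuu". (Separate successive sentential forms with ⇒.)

S ⇒ uSu ⇒ uuSuu ⇒ uuxSxuu ⇒ uuxuSuxuu ⇒ uuxuxSxuxuu ⇒ uuxuxxSxxuxuu ⇒ uuxuxxxxuxuu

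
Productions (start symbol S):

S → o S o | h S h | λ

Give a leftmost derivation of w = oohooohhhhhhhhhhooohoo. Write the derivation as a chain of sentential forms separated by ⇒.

S ⇒ oSo ⇒ ooSoo ⇒ oohShoo ⇒ oohoSohoo ⇒ oohooSoohoo ⇒ oohoooSooohoo ⇒ oohooohShooohoo ⇒ oohooohhShhooohoo ⇒ oohooohhhShhhooohoo ⇒ oohooohhhhShhhhooohoo ⇒ oohooohhhhhShhhhhooohoo ⇒ oohooohhhhhhhhhhooohoo

S ⇒ oSo   [S → o S o]
oSo ⇒ ooSoo   [S → o S o]
ooSoo ⇒ oohShoo   [S → h S h]
oohShoo ⇒ oohoSohoo   [S → o S o]
oohoSohoo ⇒ oohooSoohoo   [S → o S o]
oohooSoohoo ⇒ oohoooSooohoo   [S → o S o]
oohoooSooohoo ⇒ oohooohShooohoo   [S → h S h]
oohooohShooohoo ⇒ oohooohhShhooohoo   [S → h S h]
oohooohhShhooohoo ⇒ oohooohhhShhhooohoo   [S → h S h]
oohooohhhShhhooohoo ⇒ oohooohhhhShhhhooohoo   [S → h S h]
oohooohhhhShhhhooohoo ⇒ oohooohhhhhShhhhhooohoo   [S → h S h]
oohooohhhhhShhhhhooohoo ⇒ oohooohhhhhhhhhhooohoo   [S → λ]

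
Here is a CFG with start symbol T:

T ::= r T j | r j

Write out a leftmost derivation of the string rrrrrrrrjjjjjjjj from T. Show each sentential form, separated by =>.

T => rTj => rrTjj => rrrTjjj => rrrrTjjjj => rrrrrTjjjjj => rrrrrrTjjjjjj => rrrrrrrTjjjjjjj => rrrrrrrrjjjjjjjj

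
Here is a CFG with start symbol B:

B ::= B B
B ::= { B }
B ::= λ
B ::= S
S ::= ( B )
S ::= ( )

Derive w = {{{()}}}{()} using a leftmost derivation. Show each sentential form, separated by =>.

B => BB => {B}B => {{B}}B => {{{B}}}B => {{{S}}}B => {{{(B)}}}B => {{{()}}}B => {{{()}}}{B} => {{{()}}}{S} => {{{()}}}{()}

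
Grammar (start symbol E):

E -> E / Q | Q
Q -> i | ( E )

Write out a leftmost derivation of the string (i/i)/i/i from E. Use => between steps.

E => E/Q   [E -> E / Q]
E/Q => E/Q/Q   [E -> E / Q]
E/Q/Q => Q/Q/Q   [E -> Q]
Q/Q/Q => (E)/Q/Q   [Q -> ( E )]
(E)/Q/Q => (E/Q)/Q/Q   [E -> E / Q]
(E/Q)/Q/Q => (Q/Q)/Q/Q   [E -> Q]
(Q/Q)/Q/Q => (i/Q)/Q/Q   [Q -> i]
(i/Q)/Q/Q => (i/i)/Q/Q   [Q -> i]
(i/i)/Q/Q => (i/i)/i/Q   [Q -> i]
(i/i)/i/Q => (i/i)/i/i   [Q -> i]

E => E/Q => E/Q/Q => Q/Q/Q => (E)/Q/Q => (E/Q)/Q/Q => (Q/Q)/Q/Q => (i/Q)/Q/Q => (i/i)/Q/Q => (i/i)/i/Q => (i/i)/i/i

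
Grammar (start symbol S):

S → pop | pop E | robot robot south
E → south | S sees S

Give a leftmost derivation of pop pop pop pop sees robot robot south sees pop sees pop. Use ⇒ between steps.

S ⇒ pop E ⇒ pop S sees S ⇒ pop pop E sees S ⇒ pop pop S sees S sees S ⇒ pop pop pop E sees S sees S ⇒ pop pop pop S sees S sees S sees S ⇒ pop pop pop pop sees S sees S sees S ⇒ pop pop pop pop sees robot robot south sees S sees S ⇒ pop pop pop pop sees robot robot south sees pop sees S ⇒ pop pop pop pop sees robot robot south sees pop sees pop

S ⇒ pop E   [S → pop E]
pop E ⇒ pop S sees S   [E → S sees S]
pop S sees S ⇒ pop pop E sees S   [S → pop E]
pop pop E sees S ⇒ pop pop S sees S sees S   [E → S sees S]
pop pop S sees S sees S ⇒ pop pop pop E sees S sees S   [S → pop E]
pop pop pop E sees S sees S ⇒ pop pop pop S sees S sees S sees S   [E → S sees S]
pop pop pop S sees S sees S sees S ⇒ pop pop pop pop sees S sees S sees S   [S → pop]
pop pop pop pop sees S sees S sees S ⇒ pop pop pop pop sees robot robot south sees S sees S   [S → robot robot south]
pop pop pop pop sees robot robot south sees S sees S ⇒ pop pop pop pop sees robot robot south sees pop sees S   [S → pop]
pop pop pop pop sees robot robot south sees pop sees S ⇒ pop pop pop pop sees robot robot south sees pop sees pop   [S → pop]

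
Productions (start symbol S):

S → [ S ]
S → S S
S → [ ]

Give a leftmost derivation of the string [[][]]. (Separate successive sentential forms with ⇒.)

S ⇒ [S] ⇒ [SS] ⇒ [[]S] ⇒ [[][]]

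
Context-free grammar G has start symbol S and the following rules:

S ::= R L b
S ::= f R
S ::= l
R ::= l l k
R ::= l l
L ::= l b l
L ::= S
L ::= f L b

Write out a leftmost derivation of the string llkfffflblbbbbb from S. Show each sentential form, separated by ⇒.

S ⇒ RLb ⇒ llkLb ⇒ llkfLbb ⇒ llkffLbbb ⇒ llkfffLbbbb ⇒ llkffffLbbbbb ⇒ llkfffflblbbbbb

S ⇒ RLb   [S ::= R L b]
RLb ⇒ llkLb   [R ::= l l k]
llkLb ⇒ llkfLbb   [L ::= f L b]
llkfLbb ⇒ llkffLbbb   [L ::= f L b]
llkffLbbb ⇒ llkfffLbbbb   [L ::= f L b]
llkfffLbbbb ⇒ llkffffLbbbbb   [L ::= f L b]
llkffffLbbbbb ⇒ llkfffflblbbbbb   [L ::= l b l]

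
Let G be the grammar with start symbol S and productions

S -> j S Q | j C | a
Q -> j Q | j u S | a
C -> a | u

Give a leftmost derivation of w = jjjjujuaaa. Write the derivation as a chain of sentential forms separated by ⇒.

S ⇒ jSQ ⇒ jjSQQ ⇒ jjjSQQQ ⇒ jjjjCQQQ ⇒ jjjjuQQQ ⇒ jjjjujuSQQ ⇒ jjjjujuaQQ ⇒ jjjjujuaaQ ⇒ jjjjujuaaa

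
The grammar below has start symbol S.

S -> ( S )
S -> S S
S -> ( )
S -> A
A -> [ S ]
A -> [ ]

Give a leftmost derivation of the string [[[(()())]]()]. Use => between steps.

S=>A=>[S]=>[SS]=>[AS]=>[[S]S]=>[[A]S]=>[[[S]]S]=>[[[(S)]]S]=>[[[(SS)]]S]=>[[[(()S)]]S]=>[[[(()())]]S]=>[[[(()())]]()]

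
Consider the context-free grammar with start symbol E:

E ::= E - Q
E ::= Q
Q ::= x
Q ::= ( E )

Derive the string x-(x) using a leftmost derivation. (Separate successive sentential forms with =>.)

E => E-Q   [E ::= E - Q]
E-Q => Q-Q   [E ::= Q]
Q-Q => x-Q   [Q ::= x]
x-Q => x-(E)   [Q ::= ( E )]
x-(E) => x-(Q)   [E ::= Q]
x-(Q) => x-(x)   [Q ::= x]

E => E-Q => Q-Q => x-Q => x-(E) => x-(Q) => x-(x)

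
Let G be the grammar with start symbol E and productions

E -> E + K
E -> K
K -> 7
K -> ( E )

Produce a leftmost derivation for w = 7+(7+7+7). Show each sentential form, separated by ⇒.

E ⇒ E+K ⇒ K+K ⇒ 7+K ⇒ 7+(E) ⇒ 7+(E+K) ⇒ 7+(E+K+K) ⇒ 7+(K+K+K) ⇒ 7+(7+K+K) ⇒ 7+(7+7+K) ⇒ 7+(7+7+7)

E ⇒ E+K   [E -> E + K]
E+K ⇒ K+K   [E -> K]
K+K ⇒ 7+K   [K -> 7]
7+K ⇒ 7+(E)   [K -> ( E )]
7+(E) ⇒ 7+(E+K)   [E -> E + K]
7+(E+K) ⇒ 7+(E+K+K)   [E -> E + K]
7+(E+K+K) ⇒ 7+(K+K+K)   [E -> K]
7+(K+K+K) ⇒ 7+(7+K+K)   [K -> 7]
7+(7+K+K) ⇒ 7+(7+7+K)   [K -> 7]
7+(7+7+K) ⇒ 7+(7+7+7)   [K -> 7]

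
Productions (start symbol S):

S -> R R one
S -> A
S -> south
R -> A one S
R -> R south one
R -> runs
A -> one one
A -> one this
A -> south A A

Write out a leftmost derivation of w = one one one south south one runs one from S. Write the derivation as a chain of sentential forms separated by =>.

S => R R one   [S -> R R one]
R R one => R south one R one   [R -> R south one]
R south one R one => A one S south one R one   [R -> A one S]
A one S south one R one => one one one S south one R one   [A -> one one]
one one one S south one R one => one one one south south one R one   [S -> south]
one one one south south one R one => one one one south south one runs one   [R -> runs]

S => R R one => R south one R one => A one S south one R one => one one one S south one R one => one one one south south one R one => one one one south south one runs one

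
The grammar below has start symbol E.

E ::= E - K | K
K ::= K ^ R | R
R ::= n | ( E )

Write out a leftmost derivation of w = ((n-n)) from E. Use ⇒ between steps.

E ⇒ K ⇒ R ⇒ (E) ⇒ (K) ⇒ (R) ⇒ ((E)) ⇒ ((E-K)) ⇒ ((K-K)) ⇒ ((R-K)) ⇒ ((n-K)) ⇒ ((n-R)) ⇒ ((n-n))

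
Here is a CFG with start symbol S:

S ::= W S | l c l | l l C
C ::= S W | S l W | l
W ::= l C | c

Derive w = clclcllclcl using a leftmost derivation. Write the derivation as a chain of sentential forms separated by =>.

S => WS   [S ::= W S]
WS => cS   [W ::= c]
cS => cWS   [S ::= W S]
cWS => clCS   [W ::= l C]
clCS => clSlWS   [C ::= S l W]
clSlWS => clWSlWS   [S ::= W S]
clWSlWS => clcSlWS   [W ::= c]
clcSlWS => clclcllWS   [S ::= l c l]
clclcllWS => clclcllcS   [W ::= c]
clclcllcS => clclcllclcl   [S ::= l c l]

S=>WS=>cS=>cWS=>clCS=>clSlWS=>clWSlWS=>clcSlWS=>clclcllWS=>clclcllcS=>clclcllclcl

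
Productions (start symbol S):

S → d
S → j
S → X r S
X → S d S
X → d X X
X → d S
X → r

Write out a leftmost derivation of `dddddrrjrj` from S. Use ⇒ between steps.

S⇒XrS⇒SdSrS⇒ddSrS⇒ddXrSrS⇒dddXXrSrS⇒ddddSXrSrS⇒dddddXrSrS⇒dddddrrSrS⇒dddddrrjrS⇒dddddrrjrj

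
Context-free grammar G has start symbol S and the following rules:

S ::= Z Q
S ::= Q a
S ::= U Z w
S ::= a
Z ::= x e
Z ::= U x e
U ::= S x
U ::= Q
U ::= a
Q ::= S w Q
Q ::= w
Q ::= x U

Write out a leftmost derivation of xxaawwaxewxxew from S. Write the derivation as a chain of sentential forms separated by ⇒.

S ⇒ UZw ⇒ SxZw ⇒ UZwxZw ⇒ QZwxZw ⇒ xUZwxZw ⇒ xQZwxZw ⇒ xSwQZwxZw ⇒ xQawQZwxZw ⇒ xxUawQZwxZw ⇒ xxaawQZwxZw ⇒ xxaawwZwxZw ⇒ xxaawwUxewxZw ⇒ xxaawwaxewxZw ⇒ xxaawwaxewxxew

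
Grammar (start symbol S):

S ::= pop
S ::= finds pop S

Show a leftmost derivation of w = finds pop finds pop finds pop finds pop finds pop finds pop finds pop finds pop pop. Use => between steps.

S => finds pop S => finds pop finds pop S => finds pop finds pop finds pop S => finds pop finds pop finds pop finds pop S => finds pop finds pop finds pop finds pop finds pop S => finds pop finds pop finds pop finds pop finds pop finds pop S => finds pop finds pop finds pop finds pop finds pop finds pop finds pop S => finds pop finds pop finds pop finds pop finds pop finds pop finds pop finds pop S => finds pop finds pop finds pop finds pop finds pop finds pop finds pop finds pop pop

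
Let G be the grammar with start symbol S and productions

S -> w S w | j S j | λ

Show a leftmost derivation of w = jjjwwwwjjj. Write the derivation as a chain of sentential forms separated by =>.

S => jSj => jjSjj => jjjSjjj => jjjwSwjjj => jjjwwSwwjjj => jjjwwwwjjj

S => jSj   [S -> j S j]
jSj => jjSjj   [S -> j S j]
jjSjj => jjjSjjj   [S -> j S j]
jjjSjjj => jjjwSwjjj   [S -> w S w]
jjjwSwjjj => jjjwwSwwjjj   [S -> w S w]
jjjwwSwwjjj => jjjwwwwjjj   [S -> λ]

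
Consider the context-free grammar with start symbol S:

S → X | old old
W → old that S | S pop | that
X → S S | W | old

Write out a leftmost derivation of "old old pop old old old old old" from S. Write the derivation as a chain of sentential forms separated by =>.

S => X => S S => X S => S S S => X S S => W S S => S pop S S => old old pop S S => old old pop X S => old old pop S S S => old old pop old old S S => old old pop old old X S => old old pop old old old S => old old pop old old old old old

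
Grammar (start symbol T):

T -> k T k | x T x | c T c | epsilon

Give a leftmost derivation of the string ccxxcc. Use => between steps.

T => cTc => ccTcc => ccxTxcc => ccxxcc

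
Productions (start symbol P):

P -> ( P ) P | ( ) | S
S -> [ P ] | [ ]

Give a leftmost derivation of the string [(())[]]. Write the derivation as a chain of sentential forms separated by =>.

P=>S=>[P]=>[(P)P]=>[(())P]=>[(())S]=>[(())[]]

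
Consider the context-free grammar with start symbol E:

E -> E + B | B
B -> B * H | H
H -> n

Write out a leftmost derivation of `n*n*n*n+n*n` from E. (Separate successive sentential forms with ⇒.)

E ⇒ E+B ⇒ B+B ⇒ B*H+B ⇒ B*H*H+B ⇒ B*H*H*H+B ⇒ H*H*H*H+B ⇒ n*H*H*H+B ⇒ n*n*H*H+B ⇒ n*n*n*H+B ⇒ n*n*n*n+B ⇒ n*n*n*n+B*H ⇒ n*n*n*n+H*H ⇒ n*n*n*n+n*H ⇒ n*n*n*n+n*n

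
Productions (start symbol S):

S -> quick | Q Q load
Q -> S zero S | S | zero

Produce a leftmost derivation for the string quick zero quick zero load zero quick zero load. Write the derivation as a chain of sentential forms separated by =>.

S => Q Q load   [S -> Q Q load]
Q Q load => S zero S Q load   [Q -> S zero S]
S zero S Q load => Q Q load zero S Q load   [S -> Q Q load]
Q Q load zero S Q load => S zero S Q load zero S Q load   [Q -> S zero S]
S zero S Q load zero S Q load => quick zero S Q load zero S Q load   [S -> quick]
quick zero S Q load zero S Q load => quick zero quick Q load zero S Q load   [S -> quick]
quick zero quick Q load zero S Q load => quick zero quick zero load zero S Q load   [Q -> zero]
quick zero quick zero load zero S Q load => quick zero quick zero load zero quick Q load   [S -> quick]
quick zero quick zero load zero quick Q load => quick zero quick zero load zero quick zero load   [Q -> zero]

S => Q Q load => S zero S Q load => Q Q load zero S Q load => S zero S Q load zero S Q load => quick zero S Q load zero S Q load => quick zero quick Q load zero S Q load => quick zero quick zero load zero S Q load => quick zero quick zero load zero quick Q load => quick zero quick zero load zero quick zero load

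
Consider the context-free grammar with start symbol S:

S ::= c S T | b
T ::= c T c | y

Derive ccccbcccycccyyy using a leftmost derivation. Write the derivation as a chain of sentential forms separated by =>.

S => cST   [S ::= c S T]
cST => ccSTT   [S ::= c S T]
ccSTT => cccSTTT   [S ::= c S T]
cccSTTT => ccccSTTTT   [S ::= c S T]
ccccSTTTT => ccccbTTTT   [S ::= b]
ccccbTTTT => ccccbcTcTTT   [T ::= c T c]
ccccbcTcTTT => ccccbccTccTTT   [T ::= c T c]
ccccbccTccTTT => ccccbcccTcccTTT   [T ::= c T c]
ccccbcccTcccTTT => ccccbcccycccTTT   [T ::= y]
ccccbcccycccTTT => ccccbcccycccyTT   [T ::= y]
ccccbcccycccyTT => ccccbcccycccyyT   [T ::= y]
ccccbcccycccyyT => ccccbcccycccyyy   [T ::= y]

S=>cST=>ccSTT=>cccSTTT=>ccccSTTTT=>ccccbTTTT=>ccccbcTcTTT=>ccccbccTccTTT=>ccccbcccTcccTTT=>ccccbcccycccTTT=>ccccbcccycccyTT=>ccccbcccycccyyT=>ccccbcccycccyyy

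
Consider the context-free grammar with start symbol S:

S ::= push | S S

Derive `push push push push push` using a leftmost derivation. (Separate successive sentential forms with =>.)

S => S S => S S S => S S S S => S S S S S => push S S S S => push push S S S => push push push S S => push push push push S => push push push push push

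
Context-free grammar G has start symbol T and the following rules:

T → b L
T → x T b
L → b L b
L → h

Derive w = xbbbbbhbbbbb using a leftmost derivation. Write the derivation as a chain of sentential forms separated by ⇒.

T ⇒ xTb   [T → x T b]
xTb ⇒ xbLb   [T → b L]
xbLb ⇒ xbbLbb   [L → b L b]
xbbLbb ⇒ xbbbLbbb   [L → b L b]
xbbbLbbb ⇒ xbbbbLbbbb   [L → b L b]
xbbbbLbbbb ⇒ xbbbbbLbbbbb   [L → b L b]
xbbbbbLbbbbb ⇒ xbbbbbhbbbbb   [L → h]

T ⇒ xTb ⇒ xbLb ⇒ xbbLbb ⇒ xbbbLbbb ⇒ xbbbbLbbbb ⇒ xbbbbbLbbbbb ⇒ xbbbbbhbbbbb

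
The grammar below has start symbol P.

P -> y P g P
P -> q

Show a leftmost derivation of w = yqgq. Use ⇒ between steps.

P ⇒ yPgP ⇒ yqgP ⇒ yqgq

P ⇒ yPgP   [P -> y P g P]
yPgP ⇒ yqgP   [P -> q]
yqgP ⇒ yqgq   [P -> q]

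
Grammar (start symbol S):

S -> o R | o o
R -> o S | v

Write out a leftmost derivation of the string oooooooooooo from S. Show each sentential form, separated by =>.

S => oR => ooS => oooR => ooooS => oooooR => ooooooS => oooooooR => ooooooooS => oooooooooR => ooooooooooS => oooooooooooo

S => oR   [S -> o R]
oR => ooS   [R -> o S]
ooS => oooR   [S -> o R]
oooR => ooooS   [R -> o S]
ooooS => oooooR   [S -> o R]
oooooR => ooooooS   [R -> o S]
ooooooS => oooooooR   [S -> o R]
oooooooR => ooooooooS   [R -> o S]
ooooooooS => oooooooooR   [S -> o R]
oooooooooR => ooooooooooS   [R -> o S]
ooooooooooS => oooooooooooo   [S -> o o]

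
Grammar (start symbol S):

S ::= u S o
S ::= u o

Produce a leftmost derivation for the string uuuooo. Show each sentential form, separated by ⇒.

S ⇒ uSo   [S ::= u S o]
uSo ⇒ uuSoo   [S ::= u S o]
uuSoo ⇒ uuuooo   [S ::= u o]

S⇒uSo⇒uuSoo⇒uuuooo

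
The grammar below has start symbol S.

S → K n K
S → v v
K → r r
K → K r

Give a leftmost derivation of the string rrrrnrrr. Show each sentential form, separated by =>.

S=>KnK=>KrnK=>KrrnK=>rrrrnK=>rrrrnKr=>rrrrnrrr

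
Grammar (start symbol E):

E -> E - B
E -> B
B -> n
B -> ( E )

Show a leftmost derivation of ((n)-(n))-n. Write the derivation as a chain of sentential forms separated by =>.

E => E-B   [E -> E - B]
E-B => B-B   [E -> B]
B-B => (E)-B   [B -> ( E )]
(E)-B => (E-B)-B   [E -> E - B]
(E-B)-B => (B-B)-B   [E -> B]
(B-B)-B => ((E)-B)-B   [B -> ( E )]
((E)-B)-B => ((B)-B)-B   [E -> B]
((B)-B)-B => ((n)-B)-B   [B -> n]
((n)-B)-B => ((n)-(E))-B   [B -> ( E )]
((n)-(E))-B => ((n)-(B))-B   [E -> B]
((n)-(B))-B => ((n)-(n))-B   [B -> n]
((n)-(n))-B => ((n)-(n))-n   [B -> n]

E=>E-B=>B-B=>(E)-B=>(E-B)-B=>(B-B)-B=>((E)-B)-B=>((B)-B)-B=>((n)-B)-B=>((n)-(E))-B=>((n)-(B))-B=>((n)-(n))-B=>((n)-(n))-n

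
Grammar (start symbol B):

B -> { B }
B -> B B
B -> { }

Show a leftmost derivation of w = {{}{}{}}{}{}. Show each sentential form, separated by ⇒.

B ⇒ BB ⇒ BBB ⇒ {B}BB ⇒ {BB}BB ⇒ {BBB}BB ⇒ {{}BB}BB ⇒ {{}{}B}BB ⇒ {{}{}{}}BB ⇒ {{}{}{}}{}B ⇒ {{}{}{}}{}{}

B ⇒ BB   [B -> B B]
BB ⇒ BBB   [B -> B B]
BBB ⇒ {B}BB   [B -> { B }]
{B}BB ⇒ {BB}BB   [B -> B B]
{BB}BB ⇒ {BBB}BB   [B -> B B]
{BBB}BB ⇒ {{}BB}BB   [B -> { }]
{{}BB}BB ⇒ {{}{}B}BB   [B -> { }]
{{}{}B}BB ⇒ {{}{}{}}BB   [B -> { }]
{{}{}{}}BB ⇒ {{}{}{}}{}B   [B -> { }]
{{}{}{}}{}B ⇒ {{}{}{}}{}{}   [B -> { }]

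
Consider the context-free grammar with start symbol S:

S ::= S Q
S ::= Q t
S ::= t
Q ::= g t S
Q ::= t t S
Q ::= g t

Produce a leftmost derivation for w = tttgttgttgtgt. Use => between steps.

S => SQ   [S ::= S Q]
SQ => SQQ   [S ::= S Q]
SQQ => SQQQ   [S ::= S Q]
SQQQ => tQQQ   [S ::= t]
tQQQ => tttSQQ   [Q ::= t t S]
tttSQQ => tttQtQQ   [S ::= Q t]
tttQtQQ => tttgtStQQ   [Q ::= g t S]
tttgtStQQ => tttgtSQtQQ   [S ::= S Q]
tttgtSQtQQ => tttgttQtQQ   [S ::= t]
tttgttQtQQ => tttgttgttQQ   [Q ::= g t]
tttgttgttQQ => tttgttgttgtQ   [Q ::= g t]
tttgttgttgtQ => tttgttgttgtgt   [Q ::= g t]

S => SQ => SQQ => SQQQ => tQQQ => tttSQQ => tttQtQQ => tttgtStQQ => tttgtSQtQQ => tttgttQtQQ => tttgttgttQQ => tttgttgttgtQ => tttgttgttgtgt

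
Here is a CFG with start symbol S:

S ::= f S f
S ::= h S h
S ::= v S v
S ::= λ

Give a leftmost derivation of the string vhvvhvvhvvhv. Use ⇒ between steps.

S ⇒ vSv   [S ::= v S v]
vSv ⇒ vhShv   [S ::= h S h]
vhShv ⇒ vhvSvhv   [S ::= v S v]
vhvSvhv ⇒ vhvvSvvhv   [S ::= v S v]
vhvvSvvhv ⇒ vhvvhShvvhv   [S ::= h S h]
vhvvhShvvhv ⇒ vhvvhvSvhvvhv   [S ::= v S v]
vhvvhvSvhvvhv ⇒ vhvvhvvhvvhv   [S ::= λ]

S⇒vSv⇒vhShv⇒vhvSvhv⇒vhvvSvvhv⇒vhvvhShvvhv⇒vhvvhvSvhvvhv⇒vhvvhvvhvvhv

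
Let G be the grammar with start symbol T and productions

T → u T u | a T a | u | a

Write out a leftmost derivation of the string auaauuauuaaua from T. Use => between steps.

T => aTa => auTua => auaTaua => auaaTaaua => auaauTuaaua => auaauuTuuaaua => auaauuauuaaua

T => aTa   [T → a T a]
aTa => auTua   [T → u T u]
auTua => auaTaua   [T → a T a]
auaTaua => auaaTaaua   [T → a T a]
auaaTaaua => auaauTuaaua   [T → u T u]
auaauTuaaua => auaauuTuuaaua   [T → u T u]
auaauuTuuaaua => auaauuauuaaua   [T → a]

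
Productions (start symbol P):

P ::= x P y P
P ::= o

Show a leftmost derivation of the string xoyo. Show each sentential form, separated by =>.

P => xPyP   [P ::= x P y P]
xPyP => xoyP   [P ::= o]
xoyP => xoyo   [P ::= o]

P => xPyP => xoyP => xoyo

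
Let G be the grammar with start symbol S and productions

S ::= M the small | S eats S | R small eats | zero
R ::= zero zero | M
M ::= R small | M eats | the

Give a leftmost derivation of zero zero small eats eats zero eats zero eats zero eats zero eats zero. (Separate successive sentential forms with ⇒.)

S ⇒ S eats S ⇒ S eats S eats S ⇒ S eats S eats S eats S ⇒ S eats S eats S eats S eats S ⇒ S eats S eats S eats S eats S eats S ⇒ R small eats eats S eats S eats S eats S eats S ⇒ zero zero small eats eats S eats S eats S eats S eats S ⇒ zero zero small eats eats zero eats S eats S eats S eats S ⇒ zero zero small eats eats zero eats zero eats S eats S eats S ⇒ zero zero small eats eats zero eats zero eats zero eats S eats S ⇒ zero zero small eats eats zero eats zero eats zero eats zero eats S ⇒ zero zero small eats eats zero eats zero eats zero eats zero eats zero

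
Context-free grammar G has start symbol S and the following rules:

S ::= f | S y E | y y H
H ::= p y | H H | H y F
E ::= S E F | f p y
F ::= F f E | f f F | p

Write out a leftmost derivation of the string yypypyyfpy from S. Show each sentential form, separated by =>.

S=>SyE=>yyHyE=>yyHHyE=>yypyHyE=>yypypyyE=>yypypyyfpy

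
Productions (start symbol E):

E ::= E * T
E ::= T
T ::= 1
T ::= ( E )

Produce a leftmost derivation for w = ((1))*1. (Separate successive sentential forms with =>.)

E=>E*T=>T*T=>(E)*T=>(T)*T=>((E))*T=>((T))*T=>((1))*T=>((1))*1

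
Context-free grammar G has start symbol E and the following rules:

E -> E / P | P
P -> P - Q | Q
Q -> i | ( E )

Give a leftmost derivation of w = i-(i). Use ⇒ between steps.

E⇒P⇒P-Q⇒Q-Q⇒i-Q⇒i-(E)⇒i-(P)⇒i-(Q)⇒i-(i)

E ⇒ P   [E -> P]
P ⇒ P-Q   [P -> P - Q]
P-Q ⇒ Q-Q   [P -> Q]
Q-Q ⇒ i-Q   [Q -> i]
i-Q ⇒ i-(E)   [Q -> ( E )]
i-(E) ⇒ i-(P)   [E -> P]
i-(P) ⇒ i-(Q)   [P -> Q]
i-(Q) ⇒ i-(i)   [Q -> i]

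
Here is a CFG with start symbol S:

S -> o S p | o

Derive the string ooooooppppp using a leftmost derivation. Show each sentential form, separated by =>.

S => oSp   [S -> o S p]
oSp => ooSpp   [S -> o S p]
ooSpp => oooSppp   [S -> o S p]
oooSppp => ooooSpppp   [S -> o S p]
ooooSpppp => oooooSppppp   [S -> o S p]
oooooSppppp => ooooooppppp   [S -> o]

S=>oSp=>ooSpp=>oooSppp=>ooooSpppp=>oooooSppppp=>ooooooppppp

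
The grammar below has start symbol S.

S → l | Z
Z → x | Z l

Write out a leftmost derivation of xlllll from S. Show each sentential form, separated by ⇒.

S ⇒ Z ⇒ Zl ⇒ Zll ⇒ Zlll ⇒ Zllll ⇒ Zlllll ⇒ xlllll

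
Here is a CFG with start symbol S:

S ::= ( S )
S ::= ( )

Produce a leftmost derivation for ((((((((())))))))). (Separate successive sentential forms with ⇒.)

S ⇒ (S) ⇒ ((S)) ⇒ (((S))) ⇒ ((((S)))) ⇒ (((((S))))) ⇒ ((((((S)))))) ⇒ (((((((S))))))) ⇒ ((((((((S)))))))) ⇒ ((((((((()))))))))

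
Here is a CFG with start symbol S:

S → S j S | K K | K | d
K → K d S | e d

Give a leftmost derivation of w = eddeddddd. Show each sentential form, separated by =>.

S => K => KdS => KdSdS => KdSdSdS => eddSdSdS => eddKdSdS => eddeddSdS => eddeddddS => eddeddddd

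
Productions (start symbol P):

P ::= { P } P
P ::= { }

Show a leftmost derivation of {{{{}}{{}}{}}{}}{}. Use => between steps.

P=>{P}P=>{{P}P}P=>{{{P}P}P}P=>{{{{}}P}P}P=>{{{{}}{P}P}P}P=>{{{{}}{{}}P}P}P=>{{{{}}{{}}{}}P}P=>{{{{}}{{}}{}}{}}P=>{{{{}}{{}}{}}{}}{}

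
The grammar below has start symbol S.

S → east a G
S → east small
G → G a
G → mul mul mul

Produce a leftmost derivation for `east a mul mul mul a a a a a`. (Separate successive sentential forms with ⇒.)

S ⇒ east a G ⇒ east a G a ⇒ east a G a a ⇒ east a G a a a ⇒ east a G a a a a ⇒ east a G a a a a a ⇒ east a mul mul mul a a a a a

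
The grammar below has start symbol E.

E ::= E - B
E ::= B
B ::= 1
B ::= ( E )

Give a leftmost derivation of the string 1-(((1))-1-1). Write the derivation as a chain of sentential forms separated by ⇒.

E⇒E-B⇒B-B⇒1-B⇒1-(E)⇒1-(E-B)⇒1-(E-B-B)⇒1-(B-B-B)⇒1-((E)-B-B)⇒1-((B)-B-B)⇒1-(((E))-B-B)⇒1-(((B))-B-B)⇒1-(((1))-B-B)⇒1-(((1))-1-B)⇒1-(((1))-1-1)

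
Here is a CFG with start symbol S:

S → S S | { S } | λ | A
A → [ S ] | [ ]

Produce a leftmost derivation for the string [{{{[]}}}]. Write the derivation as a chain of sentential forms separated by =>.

S => SS => AS => [S]S => [{S}]S => [{{S}}]S => [{{{S}}}]S => [{{{A}}}]S => [{{{[]}}}]S => [{{{[]}}}]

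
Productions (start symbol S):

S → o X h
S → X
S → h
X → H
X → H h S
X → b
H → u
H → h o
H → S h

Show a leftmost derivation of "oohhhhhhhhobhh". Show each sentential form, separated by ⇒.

S⇒oXh⇒oHhSh⇒oShhSh⇒oXhhSh⇒oHhhSh⇒oShhhSh⇒ooXhhhhSh⇒ooHhShhhhSh⇒ooShhShhhhSh⇒oohhhShhhhSh⇒oohhhhhhhhSh⇒oohhhhhhhhoXhh⇒oohhhhhhhhobhh

S ⇒ oXh   [S → o X h]
oXh ⇒ oHhSh   [X → H h S]
oHhSh ⇒ oShhSh   [H → S h]
oShhSh ⇒ oXhhSh   [S → X]
oXhhSh ⇒ oHhhSh   [X → H]
oHhhSh ⇒ oShhhSh   [H → S h]
oShhhSh ⇒ ooXhhhhSh   [S → o X h]
ooXhhhhSh ⇒ ooHhShhhhSh   [X → H h S]
ooHhShhhhSh ⇒ ooShhShhhhSh   [H → S h]
ooShhShhhhSh ⇒ oohhhShhhhSh   [S → h]
oohhhShhhhSh ⇒ oohhhhhhhhSh   [S → h]
oohhhhhhhhSh ⇒ oohhhhhhhhoXhh   [S → o X h]
oohhhhhhhhoXhh ⇒ oohhhhhhhhobhh   [X → b]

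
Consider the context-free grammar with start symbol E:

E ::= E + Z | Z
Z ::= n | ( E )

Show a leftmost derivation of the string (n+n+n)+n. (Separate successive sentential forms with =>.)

E=>E+Z=>Z+Z=>(E)+Z=>(E+Z)+Z=>(E+Z+Z)+Z=>(Z+Z+Z)+Z=>(n+Z+Z)+Z=>(n+n+Z)+Z=>(n+n+n)+Z=>(n+n+n)+n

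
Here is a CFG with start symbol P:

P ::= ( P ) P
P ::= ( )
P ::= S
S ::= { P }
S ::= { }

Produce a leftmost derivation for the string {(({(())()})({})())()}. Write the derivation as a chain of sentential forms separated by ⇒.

P⇒S⇒{P}⇒{(P)P}⇒{((P)P)P}⇒{((S)P)P}⇒{(({P})P)P}⇒{(({(P)P})P)P}⇒{(({(())P})P)P}⇒{(({(())()})P)P}⇒{(({(())()})(P)P)P}⇒{(({(())()})(S)P)P}⇒{(({(())()})({})P)P}⇒{(({(())()})({})())P}⇒{(({(())()})({})())()}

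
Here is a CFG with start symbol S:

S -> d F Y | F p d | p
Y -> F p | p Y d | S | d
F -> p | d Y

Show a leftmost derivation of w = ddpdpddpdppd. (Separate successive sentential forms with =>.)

S=>Fpd=>dYpd=>dFppd=>ddYppd=>ddpYdppd=>ddpFpdppd=>ddpdYpdppd=>ddpdpYdpdppd=>ddpdpddpdppd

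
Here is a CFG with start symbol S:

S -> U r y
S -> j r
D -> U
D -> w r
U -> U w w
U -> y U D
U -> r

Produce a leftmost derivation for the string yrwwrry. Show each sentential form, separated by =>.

S=>Ury=>yUDry=>yUwwDry=>yrwwDry=>yrwwUry=>yrwwrry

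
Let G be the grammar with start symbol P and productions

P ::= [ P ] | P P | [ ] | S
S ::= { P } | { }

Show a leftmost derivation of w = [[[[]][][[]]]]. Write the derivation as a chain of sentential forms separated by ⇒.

P⇒[P]⇒[[P]]⇒[[PP]]⇒[[[P]P]]⇒[[[[]]P]]⇒[[[[]]PP]]⇒[[[[]][]P]]⇒[[[[]][][P]]]⇒[[[[]][][[]]]]

P ⇒ [P]   [P ::= [ P ]]
[P] ⇒ [[P]]   [P ::= [ P ]]
[[P]] ⇒ [[PP]]   [P ::= P P]
[[PP]] ⇒ [[[P]P]]   [P ::= [ P ]]
[[[P]P]] ⇒ [[[[]]P]]   [P ::= [ ]]
[[[[]]P]] ⇒ [[[[]]PP]]   [P ::= P P]
[[[[]]PP]] ⇒ [[[[]][]P]]   [P ::= [ ]]
[[[[]][]P]] ⇒ [[[[]][][P]]]   [P ::= [ P ]]
[[[[]][][P]]] ⇒ [[[[]][][[]]]]   [P ::= [ ]]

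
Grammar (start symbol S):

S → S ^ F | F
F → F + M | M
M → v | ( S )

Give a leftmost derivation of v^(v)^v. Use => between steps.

S => S^F => S^F^F => F^F^F => M^F^F => v^F^F => v^M^F => v^(S)^F => v^(F)^F => v^(M)^F => v^(v)^F => v^(v)^M => v^(v)^v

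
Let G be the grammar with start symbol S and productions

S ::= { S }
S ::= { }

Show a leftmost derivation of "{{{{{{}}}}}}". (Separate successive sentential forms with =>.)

S => {S}   [S ::= { S }]
{S} => {{S}}   [S ::= { S }]
{{S}} => {{{S}}}   [S ::= { S }]
{{{S}}} => {{{{S}}}}   [S ::= { S }]
{{{{S}}}} => {{{{{S}}}}}   [S ::= { S }]
{{{{{S}}}}} => {{{{{{}}}}}}   [S ::= { }]

S => {S} => {{S}} => {{{S}}} => {{{{S}}}} => {{{{{S}}}}} => {{{{{{}}}}}}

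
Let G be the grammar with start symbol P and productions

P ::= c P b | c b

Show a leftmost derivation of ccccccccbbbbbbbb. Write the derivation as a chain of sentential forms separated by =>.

P=>cPb=>ccPbb=>cccPbbb=>ccccPbbbb=>cccccPbbbbb=>ccccccPbbbbbb=>cccccccPbbbbbbb=>ccccccccbbbbbbbb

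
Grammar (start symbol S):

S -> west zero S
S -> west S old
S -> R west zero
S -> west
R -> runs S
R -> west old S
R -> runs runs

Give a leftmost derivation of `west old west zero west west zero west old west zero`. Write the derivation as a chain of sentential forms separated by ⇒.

S ⇒ R west zero ⇒ west old S west zero ⇒ west old west zero S west zero ⇒ west old west zero west S old west zero ⇒ west old west zero west west zero S old west zero ⇒ west old west zero west west zero west old west zero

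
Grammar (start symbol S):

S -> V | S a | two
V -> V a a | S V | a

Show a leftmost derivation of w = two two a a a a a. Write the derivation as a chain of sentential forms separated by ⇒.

S ⇒ S a ⇒ V a ⇒ S V a ⇒ S a V a ⇒ V a V a ⇒ S V a V a ⇒ two V a V a ⇒ two S V a V a ⇒ two V V a V a ⇒ two S V V a V a ⇒ two two V V a V a ⇒ two two a V a V a ⇒ two two a a a V a ⇒ two two a a a a a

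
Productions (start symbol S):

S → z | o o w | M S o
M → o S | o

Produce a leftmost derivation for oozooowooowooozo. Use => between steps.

S=>MSo=>oSSo=>oMSoSo=>ooSSoSo=>oozSoSo=>oozMSooSo=>oozoSSooSo=>oozooowSooSo=>oozooowMSoooSo=>oozooowoSoooSo=>oozooowooowoooSo=>oozooowooowooozo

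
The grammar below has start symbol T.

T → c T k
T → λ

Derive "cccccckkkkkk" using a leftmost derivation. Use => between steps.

T => cTk => ccTkk => cccTkkk => ccccTkkkk => cccccTkkkkk => ccccccTkkkkkk => cccccckkkkkk

T => cTk   [T → c T k]
cTk => ccTkk   [T → c T k]
ccTkk => cccTkkk   [T → c T k]
cccTkkk => ccccTkkkk   [T → c T k]
ccccTkkkk => cccccTkkkkk   [T → c T k]
cccccTkkkkk => ccccccTkkkkkk   [T → c T k]
ccccccTkkkkkk => cccccckkkkkk   [T → λ]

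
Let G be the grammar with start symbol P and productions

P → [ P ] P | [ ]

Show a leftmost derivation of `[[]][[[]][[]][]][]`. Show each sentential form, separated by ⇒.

P ⇒ [P]P ⇒ [[]]P ⇒ [[]][P]P ⇒ [[]][[P]P]P ⇒ [[]][[[]]P]P ⇒ [[]][[[]][P]P]P ⇒ [[]][[[]][[]]P]P ⇒ [[]][[[]][[]][]]P ⇒ [[]][[[]][[]][]][]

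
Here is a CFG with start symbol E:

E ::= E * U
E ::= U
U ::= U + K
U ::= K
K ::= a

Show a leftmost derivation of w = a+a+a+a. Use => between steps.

E=>U=>U+K=>U+K+K=>U+K+K+K=>K+K+K+K=>a+K+K+K=>a+a+K+K=>a+a+a+K=>a+a+a+a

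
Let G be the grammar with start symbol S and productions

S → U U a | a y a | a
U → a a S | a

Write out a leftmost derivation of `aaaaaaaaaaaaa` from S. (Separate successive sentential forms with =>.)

S => UUa   [S → U U a]
UUa => aaSUa   [U → a a S]
aaSUa => aaUUaUa   [S → U U a]
aaUUaUa => aaaaSUaUa   [U → a a S]
aaaaSUaUa => aaaaUUaUaUa   [S → U U a]
aaaaUUaUaUa => aaaaaaSUaUaUa   [U → a a S]
aaaaaaSUaUaUa => aaaaaaaUaUaUa   [S → a]
aaaaaaaUaUaUa => aaaaaaaaaUaUa   [U → a]
aaaaaaaaaUaUa => aaaaaaaaaaaUa   [U → a]
aaaaaaaaaaaUa => aaaaaaaaaaaaa   [U → a]

S => UUa => aaSUa => aaUUaUa => aaaaSUaUa => aaaaUUaUaUa => aaaaaaSUaUaUa => aaaaaaaUaUaUa => aaaaaaaaaUaUa => aaaaaaaaaaaUa => aaaaaaaaaaaaa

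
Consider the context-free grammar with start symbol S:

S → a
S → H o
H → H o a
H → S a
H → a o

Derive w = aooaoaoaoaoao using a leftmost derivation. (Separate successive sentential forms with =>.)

S => Ho   [S → H o]
Ho => Sao   [H → S a]
Sao => Hoao   [S → H o]
Hoao => Hoaoao   [H → H o a]
Hoaoao => Hoaoaoao   [H → H o a]
Hoaoaoao => Hoaoaoaoao   [H → H o a]
Hoaoaoaoao => Hoaoaoaoaoao   [H → H o a]
Hoaoaoaoaoao => aooaoaoaoaoao   [H → a o]

S => Ho => Sao => Hoao => Hoaoao => Hoaoaoao => Hoaoaoaoao => Hoaoaoaoaoao => aooaoaoaoaoao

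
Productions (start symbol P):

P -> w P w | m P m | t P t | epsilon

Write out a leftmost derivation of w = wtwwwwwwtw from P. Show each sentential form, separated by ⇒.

P⇒wPw⇒wtPtw⇒wtwPwtw⇒wtwwPwwtw⇒wtwwwPwwwtw⇒wtwwwwwwtw

P ⇒ wPw   [P -> w P w]
wPw ⇒ wtPtw   [P -> t P t]
wtPtw ⇒ wtwPwtw   [P -> w P w]
wtwPwtw ⇒ wtwwPwwtw   [P -> w P w]
wtwwPwwtw ⇒ wtwwwPwwwtw   [P -> w P w]
wtwwwPwwwtw ⇒ wtwwwwwwtw   [P -> epsilon]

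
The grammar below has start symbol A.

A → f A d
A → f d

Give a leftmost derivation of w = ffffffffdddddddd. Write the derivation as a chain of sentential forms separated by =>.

A => fAd   [A → f A d]
fAd => ffAdd   [A → f A d]
ffAdd => fffAddd   [A → f A d]
fffAddd => ffffAdddd   [A → f A d]
ffffAdddd => fffffAddddd   [A → f A d]
fffffAddddd => ffffffAdddddd   [A → f A d]
ffffffAdddddd => fffffffAddddddd   [A → f A d]
fffffffAddddddd => ffffffffdddddddd   [A → f d]

A => fAd => ffAdd => fffAddd => ffffAdddd => fffffAddddd => ffffffAdddddd => fffffffAddddddd => ffffffffdddddddd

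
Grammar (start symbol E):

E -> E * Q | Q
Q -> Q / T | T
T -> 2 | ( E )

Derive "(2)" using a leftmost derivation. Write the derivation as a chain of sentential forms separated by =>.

E => Q => T => (E) => (Q) => (T) => (2)

E => Q   [E -> Q]
Q => T   [Q -> T]
T => (E)   [T -> ( E )]
(E) => (Q)   [E -> Q]
(Q) => (T)   [Q -> T]
(T) => (2)   [T -> 2]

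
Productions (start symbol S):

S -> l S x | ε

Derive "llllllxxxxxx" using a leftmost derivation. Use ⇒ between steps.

S ⇒ lSx ⇒ llSxx ⇒ lllSxxx ⇒ llllSxxxx ⇒ lllllSxxxxx ⇒ llllllSxxxxxx ⇒ llllllxxxxxx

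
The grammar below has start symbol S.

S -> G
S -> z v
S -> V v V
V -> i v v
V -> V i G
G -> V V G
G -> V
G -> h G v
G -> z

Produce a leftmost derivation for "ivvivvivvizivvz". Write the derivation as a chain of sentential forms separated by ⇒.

S ⇒ G ⇒ VVG ⇒ ivvVG ⇒ ivvivvG ⇒ ivvivvVVG ⇒ ivvivvViGVG ⇒ ivvivvivviGVG ⇒ ivvivvivvizVG ⇒ ivvivvivvizivvG ⇒ ivvivvivvizivvz

S ⇒ G   [S -> G]
G ⇒ VVG   [G -> V V G]
VVG ⇒ ivvVG   [V -> i v v]
ivvVG ⇒ ivvivvG   [V -> i v v]
ivvivvG ⇒ ivvivvVVG   [G -> V V G]
ivvivvVVG ⇒ ivvivvViGVG   [V -> V i G]
ivvivvViGVG ⇒ ivvivvivviGVG   [V -> i v v]
ivvivvivviGVG ⇒ ivvivvivvizVG   [G -> z]
ivvivvivvizVG ⇒ ivvivvivvizivvG   [V -> i v v]
ivvivvivvizivvG ⇒ ivvivvivvizivvz   [G -> z]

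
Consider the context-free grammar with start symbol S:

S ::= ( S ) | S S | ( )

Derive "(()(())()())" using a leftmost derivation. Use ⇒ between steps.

S ⇒ (S)   [S ::= ( S )]
(S) ⇒ (SS)   [S ::= S S]
(SS) ⇒ (SSS)   [S ::= S S]
(SSS) ⇒ (SSSS)   [S ::= S S]
(SSSS) ⇒ (()SSS)   [S ::= ( )]
(()SSS) ⇒ (()(S)SS)   [S ::= ( S )]
(()(S)SS) ⇒ (()(())SS)   [S ::= ( )]
(()(())SS) ⇒ (()(())()S)   [S ::= ( )]
(()(())()S) ⇒ (()(())()())   [S ::= ( )]

S⇒(S)⇒(SS)⇒(SSS)⇒(SSSS)⇒(()SSS)⇒(()(S)SS)⇒(()(())SS)⇒(()(())()S)⇒(()(())()())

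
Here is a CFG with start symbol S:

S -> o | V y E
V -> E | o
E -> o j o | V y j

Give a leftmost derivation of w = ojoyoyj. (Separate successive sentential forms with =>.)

S=>VyE=>EyE=>ojoyE=>ojoyVyj=>ojoyoyj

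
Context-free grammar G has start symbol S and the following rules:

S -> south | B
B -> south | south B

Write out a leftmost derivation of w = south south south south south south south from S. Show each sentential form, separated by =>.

S => B => south B => south south B => south south south B => south south south south B => south south south south south B => south south south south south south B => south south south south south south south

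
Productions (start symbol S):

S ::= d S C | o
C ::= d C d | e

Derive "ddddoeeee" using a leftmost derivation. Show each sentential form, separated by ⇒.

S ⇒ dSC ⇒ ddSCC ⇒ dddSCCC ⇒ ddddSCCCC ⇒ ddddoCCCC ⇒ ddddoeCCC ⇒ ddddoeeCC ⇒ ddddoeeeC ⇒ ddddoeeee

S ⇒ dSC   [S ::= d S C]
dSC ⇒ ddSCC   [S ::= d S C]
ddSCC ⇒ dddSCCC   [S ::= d S C]
dddSCCC ⇒ ddddSCCCC   [S ::= d S C]
ddddSCCCC ⇒ ddddoCCCC   [S ::= o]
ddddoCCCC ⇒ ddddoeCCC   [C ::= e]
ddddoeCCC ⇒ ddddoeeCC   [C ::= e]
ddddoeeCC ⇒ ddddoeeeC   [C ::= e]
ddddoeeeC ⇒ ddddoeeee   [C ::= e]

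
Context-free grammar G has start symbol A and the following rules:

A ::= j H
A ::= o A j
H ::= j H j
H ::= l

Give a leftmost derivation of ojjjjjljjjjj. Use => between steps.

A => oAj => ojHj => ojjHjj => ojjjHjjj => ojjjjHjjjj => ojjjjjHjjjjj => ojjjjjljjjjj

A => oAj   [A ::= o A j]
oAj => ojHj   [A ::= j H]
ojHj => ojjHjj   [H ::= j H j]
ojjHjj => ojjjHjjj   [H ::= j H j]
ojjjHjjj => ojjjjHjjjj   [H ::= j H j]
ojjjjHjjjj => ojjjjjHjjjjj   [H ::= j H j]
ojjjjjHjjjjj => ojjjjjljjjjj   [H ::= l]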